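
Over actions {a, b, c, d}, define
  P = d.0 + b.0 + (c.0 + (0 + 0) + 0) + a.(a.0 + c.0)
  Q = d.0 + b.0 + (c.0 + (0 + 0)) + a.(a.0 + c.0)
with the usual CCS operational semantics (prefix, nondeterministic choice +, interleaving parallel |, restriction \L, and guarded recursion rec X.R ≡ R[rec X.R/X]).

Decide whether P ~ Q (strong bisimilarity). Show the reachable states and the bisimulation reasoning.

P ~ Q

Reachable graph of P (3 states):
  p0 = d.0 + b.0 + (c.0 + (0 + 0) + 0) + a.(a.0 + c.0) | --a--▸ p1, --b--▸ p2, --c--▸ p2, --d--▸ p2
  p1 = a.0 + c.0 | --a--▸ p2, --c--▸ p2
  p2 = 0 | ·
Reachable graph of Q (3 states):
  q0 = d.0 + b.0 + (c.0 + (0 + 0)) + a.(a.0 + c.0) | --a--▸ q1, --b--▸ q2, --c--▸ q2, --d--▸ q2
  q1 = a.0 + c.0 | --a--▸ q2, --c--▸ q2
  q2 = 0 | ·
Partition-refinement fixed point:
  B0 = {p0, q0}
  B1 = {p2, q2}
  B2 = {p1, q1}
p0 ∈ B0, q0 ∈ B0 → same block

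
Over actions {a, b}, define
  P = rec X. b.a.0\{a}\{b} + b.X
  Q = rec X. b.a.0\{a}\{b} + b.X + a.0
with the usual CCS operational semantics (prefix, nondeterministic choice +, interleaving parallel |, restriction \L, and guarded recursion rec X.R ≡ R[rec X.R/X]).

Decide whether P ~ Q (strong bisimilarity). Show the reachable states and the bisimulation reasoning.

NO

LTS(P): 3 reachable states
  s0 = rec X. b.a.0\{a}\{b} + b.X :: —b→ s0, —b→ s1
  s1 = a.0\{a}\{b} :: —a→ s2
  s2 = 0\{a}\{b} :: ∅
LTS(Q): 4 reachable states
  t0 = rec X. b.a.0\{a}\{b} + b.X + a.0 :: —a→ t1, —b→ t0, —b→ t2
  t1 = 0 :: ∅
  t2 = a.0\{a}\{b} :: —a→ t3
  t3 = 0\{a}\{b} :: ∅
Coarsest stable partition (strong bisimilarity classes):
  B0 = {s0}
  B1 = {s1, t2}
  B2 = {s2, t1, t3}
  B3 = {t0}
s0 ∈ B0, t0 ∈ B3 → different blocks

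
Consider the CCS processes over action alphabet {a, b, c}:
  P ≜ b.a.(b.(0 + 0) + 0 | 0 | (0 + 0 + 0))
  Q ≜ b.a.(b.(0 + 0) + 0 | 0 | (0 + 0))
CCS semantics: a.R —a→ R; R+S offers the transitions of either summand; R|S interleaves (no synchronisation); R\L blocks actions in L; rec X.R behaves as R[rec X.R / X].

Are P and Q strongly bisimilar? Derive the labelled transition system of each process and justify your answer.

P's transition system — 4 states:
  m0 = b.a.(b.(0 + 0) + 0 | 0 | (0 + 0 + 0)) ⊢ -b-> m1
  m1 = a.(b.(0 + 0) + 0 | 0 | (0 + 0 + 0)) ⊢ -a-> m2
  m2 = b.(0 + 0) + 0 | 0 | (0 + 0 + 0) ⊢ -b-> m3
  m3 = 0 + 0 ⊢ ∅
Q's transition system — 4 states:
  n0 = b.a.(b.(0 + 0) + 0 | 0 | (0 + 0)) ⊢ -b-> n1
  n1 = a.(b.(0 + 0) + 0 | 0 | (0 + 0)) ⊢ -a-> n2
  n2 = b.(0 + 0) + 0 | 0 | (0 + 0) ⊢ -b-> n3
  n3 = 0 + 0 ⊢ ∅
Partition-refinement fixed point:
  B0 = {m0, n0}
  B1 = {m1, n1}
  B2 = {m2, n2}
  B3 = {m3, n3}
m0 ∈ B0, n0 ∈ B0 → same block

YES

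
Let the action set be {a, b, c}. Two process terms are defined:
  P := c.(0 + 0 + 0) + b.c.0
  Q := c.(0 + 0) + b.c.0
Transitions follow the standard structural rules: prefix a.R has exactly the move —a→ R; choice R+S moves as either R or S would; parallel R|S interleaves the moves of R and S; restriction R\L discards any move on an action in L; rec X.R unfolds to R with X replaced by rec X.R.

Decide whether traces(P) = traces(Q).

LTS(P): 4 reachable states
  p0 = c.(0 + 0 + 0) + b.c.0 → -b-> p1, -c-> p2
  p1 = c.0 → -c-> p3
  p2 = 0 + 0 + 0 → deadlocked
  p3 = 0 → deadlocked
LTS(Q): 4 reachable states
  q0 = c.(0 + 0) + b.c.0 → -b-> q1, -c-> q2
  q1 = c.0 → -c-> q3
  q2 = 0 + 0 → deadlocked
  q3 = 0 → deadlocked
Bisimilarity quotient blocks:
  B0 = {p0, q0}
  B1 = {p2, p3, q2, q3}
  B2 = {p1, q1}
p0 ∈ B0, q0 ∈ B0 → same block
Bisimilar ⇒ trace-equivalent.

YES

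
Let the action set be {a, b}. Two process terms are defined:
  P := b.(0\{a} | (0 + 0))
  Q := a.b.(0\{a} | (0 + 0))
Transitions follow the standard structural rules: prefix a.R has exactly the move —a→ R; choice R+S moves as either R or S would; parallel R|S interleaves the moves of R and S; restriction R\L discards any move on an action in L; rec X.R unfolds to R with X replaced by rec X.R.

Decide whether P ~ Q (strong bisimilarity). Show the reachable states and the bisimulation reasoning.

not bisimilar

P's transition system — 2 states:
  s0 = b.(0\{a} | (0 + 0)) | -b-> s1
  s1 = 0\{a} | (0 + 0) | (no moves)
Q's transition system — 3 states:
  t0 = a.b.(0\{a} | (0 + 0)) | -a-> t1
  t1 = b.(0\{a} | (0 + 0)) | -b-> t2
  t2 = 0\{a} | (0 + 0) | (no moves)
Bisimilarity quotient blocks:
  B0 = {s0, t1}
  B1 = {s1, t2}
  B2 = {t0}
s0 ∈ B0, t0 ∈ B2 → different blocks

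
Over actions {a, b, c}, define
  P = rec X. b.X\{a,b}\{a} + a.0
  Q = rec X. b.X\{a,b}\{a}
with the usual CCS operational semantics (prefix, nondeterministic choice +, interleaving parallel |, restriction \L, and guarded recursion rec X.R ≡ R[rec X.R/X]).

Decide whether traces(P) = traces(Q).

P's transition system — 3 states:
  s0 = rec X. b.X\{a,b}\{a} + a.0 → --a--▸ s1, --b--▸ s2
  s1 = 0 → (no moves)
  s2 = (rec X. b.X\{a,b}\{a} + a.0)\{a,b}\{a} → (no moves)
Q's transition system — 2 states:
  t0 = rec X. b.X\{a,b}\{a} → --b--▸ t1
  t1 = (rec X. b.X\{a,b}\{a})\{a,b}\{a} → (no moves)
Run σ = ⟨a⟩ on P: start {s0}
  after a @ step 1: {s1}
  ✓ P
Run σ = ⟨a⟩ on Q: start {t0}
  after a @ step 1: ∅  — Q cannot continue

traces(P) ≠ traces(Q) — witness ⟨a⟩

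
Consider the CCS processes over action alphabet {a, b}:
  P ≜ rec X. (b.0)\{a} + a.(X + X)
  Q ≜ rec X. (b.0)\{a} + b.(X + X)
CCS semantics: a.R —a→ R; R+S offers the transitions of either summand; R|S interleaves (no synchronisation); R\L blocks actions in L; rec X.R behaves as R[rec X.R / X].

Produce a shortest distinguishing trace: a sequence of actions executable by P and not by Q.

a

Reachable graph of P (3 states):
  p0 = rec X. (b.0)\{a} + a.(X + X) | —a→ p1, —b→ p2
  p1 = (rec X. (b.0)\{a} + a.(X + X)) + (rec X. (b.0)\{a} + a.(X + X)) | —a→ p1, —b→ p2
  p2 = 0\{a} | (no moves)
Reachable graph of Q (3 states):
  q0 = rec X. (b.0)\{a} + b.(X + X) | —b→ q1, —b→ q2
  q1 = (rec X. (b.0)\{a} + b.(X + X)) + (rec X. (b.0)\{a} + b.(X + X)) | —b→ q1, —b→ q2
  q2 = 0\{a} | (no moves)
Trace ⟨a⟩ through P, begin at {p0}:
  after a @ step 1: {p1}
  P completes σ.
Trace ⟨a⟩ through Q, begin at {q0}:
  after a @ step 1: ∅  — Q cannot continue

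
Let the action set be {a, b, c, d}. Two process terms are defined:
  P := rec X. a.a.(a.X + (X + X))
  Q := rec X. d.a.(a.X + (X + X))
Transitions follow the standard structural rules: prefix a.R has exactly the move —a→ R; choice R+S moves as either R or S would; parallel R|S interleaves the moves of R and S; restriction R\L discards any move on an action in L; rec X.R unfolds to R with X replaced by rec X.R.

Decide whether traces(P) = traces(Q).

NO — witness ⟨a⟩

Reachable graph of P (3 states):
  p0 = rec X. a.a.(a.X + (X + X)) has moves =a=> p1
  p1 = a.(a.(rec X. a.a.(a.X + (X + X))) + ((rec X. a.a.(a.X + (X + X))) + (rec X. a.a.(a.X + (X + X))))) has moves =a=> p2
  p2 = a.(rec X. a.a.(a.X + (X + X))) + ((rec X. a.a.(a.X + (X + X))) + (rec X. a.a.(a.X + (X + X)))) has moves =a=> p0, =a=> p1
Reachable graph of Q (3 states):
  q0 = rec X. d.a.(a.X + (X + X)) has moves =d=> q1
  q1 = a.(a.(rec X. d.a.(a.X + (X + X))) + ((rec X. d.a.(a.X + (X + X))) + (rec X. d.a.(a.X + (X + X))))) has moves =a=> q2
  q2 = a.(rec X. d.a.(a.X + (X + X))) + ((rec X. d.a.(a.X + (X + X))) + (rec X. d.a.(a.X + (X + X)))) has moves =a=> q0, =d=> q1
Trace ⟨a⟩ through P, begin at {p0}:
  after a @ step 1: {p1}
  P completes σ.
Trace ⟨a⟩ through Q, begin at {q0}:
  after a @ step 1: ∅  — Q cannot continue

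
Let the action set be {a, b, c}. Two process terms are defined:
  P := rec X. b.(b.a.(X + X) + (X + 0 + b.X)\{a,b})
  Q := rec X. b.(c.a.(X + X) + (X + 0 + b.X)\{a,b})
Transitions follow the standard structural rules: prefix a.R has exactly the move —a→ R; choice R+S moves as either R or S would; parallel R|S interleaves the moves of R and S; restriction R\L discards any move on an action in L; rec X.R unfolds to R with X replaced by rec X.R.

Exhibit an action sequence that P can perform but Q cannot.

LTS(P): 4 reachable states
  u0 = rec X. b.(b.a.(X + X) + (X + 0 + b.X)\{a,b}) :: ··b··> u1
  u1 = b.a.((rec X. b.(b.a.(X + X) + (X + 0 + b.X)\{a,b})) + (rec X. b.(b.a.(X + X) + (X + 0 + b.X)\{a,b}))) + ((rec X. b.(b.a.(X + X) + (X + 0 + b.X)\{a,b})) + 0 + b.(rec X. b.(b.a.(X + X) + (X + 0 + b.X)\{a,b})))\{a,b} :: ··b··> u2
  u2 = a.((rec X. b.(b.a.(X + X) + (X + 0 + b.X)\{a,b})) + (rec X. b.(b.a.(X + X) + (X + 0 + b.X)\{a,b}))) :: ··a··> u3
  u3 = (rec X. b.(b.a.(X + X) + (X + 0 + b.X)\{a,b})) + (rec X. b.(b.a.(X + X) + (X + 0 + b.X)\{a,b})) :: ··b··> u1
LTS(Q): 4 reachable states
  v0 = rec X. b.(c.a.(X + X) + (X + 0 + b.X)\{a,b}) :: ··b··> v1
  v1 = c.a.((rec X. b.(c.a.(X + X) + (X + 0 + b.X)\{a,b})) + (rec X. b.(c.a.(X + X) + (X + 0 + b.X)\{a,b}))) + ((rec X. b.(c.a.(X + X) + (X + 0 + b.X)\{a,b})) + 0 + b.(rec X. b.(c.a.(X + X) + (X + 0 + b.X)\{a,b})))\{a,b} :: ··c··> v2
  v2 = a.((rec X. b.(c.a.(X + X) + (X + 0 + b.X)\{a,b})) + (rec X. b.(c.a.(X + X) + (X + 0 + b.X)\{a,b}))) :: ··a··> v3
  v3 = (rec X. b.(c.a.(X + X) + (X + 0 + b.X)\{a,b})) + (rec X. b.(c.a.(X + X) + (X + 0 + b.X)\{a,b})) :: ··b··> v1
Trace ⟨bb⟩ through P, begin at {u0}:
  step 1 (b): {u1}
  step 2 (b): {u2}
  P completes σ.
Trace ⟨bb⟩ through Q, begin at {v0}:
  step 1 (b): {v1}
  step 2 (b): no successor for Q

bb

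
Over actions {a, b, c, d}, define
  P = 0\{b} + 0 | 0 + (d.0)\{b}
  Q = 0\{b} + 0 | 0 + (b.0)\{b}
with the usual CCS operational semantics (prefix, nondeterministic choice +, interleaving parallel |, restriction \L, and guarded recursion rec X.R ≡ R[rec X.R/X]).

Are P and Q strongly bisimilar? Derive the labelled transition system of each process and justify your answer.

NO

LTS(P): 2 reachable states
  s0 = 0\{b} + 0 | 0 + (d.0)\{b} ⊢ -d-> s1
  s1 = 0\{b} ⊢ (no moves)
LTS(Q): 1 reachable states
  t0 = 0\{b} + 0 | 0 + (b.0)\{b} ⊢ (no moves)
Coarsest stable partition (strong bisimilarity classes):
  B0 = {s0}
  B1 = {s1, t0}
s0 ∈ B0, t0 ∈ B1 → different blocks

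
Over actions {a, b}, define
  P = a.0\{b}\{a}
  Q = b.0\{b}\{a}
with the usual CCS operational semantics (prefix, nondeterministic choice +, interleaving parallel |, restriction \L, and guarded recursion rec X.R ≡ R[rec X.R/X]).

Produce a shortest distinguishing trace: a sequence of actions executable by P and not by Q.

P's transition system — 2 states:
  m0 = a.0\{b}\{a} :: --a--▸ m1
  m1 = 0\{b}\{a} :: stopped
Q's transition system — 2 states:
  n0 = b.0\{b}\{a} :: --b--▸ n1
  n1 = 0\{b}\{a} :: stopped
Run σ = ⟨a⟩ on P: start {m0}
  step 1 (a): {m1}
  — P admits the full trace.
Run σ = ⟨a⟩ on Q: start {n0}
  step 1 (a): no successor for Q

a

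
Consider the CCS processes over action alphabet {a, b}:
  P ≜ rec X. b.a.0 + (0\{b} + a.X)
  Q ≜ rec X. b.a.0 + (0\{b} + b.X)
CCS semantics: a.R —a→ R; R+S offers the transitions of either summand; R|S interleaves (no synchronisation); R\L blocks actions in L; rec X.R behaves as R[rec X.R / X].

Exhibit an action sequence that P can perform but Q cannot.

a

P's transition system — 3 states:
  u0 = rec X. b.a.0 + (0\{b} + a.X) ⊢ ··a··> u0, ··b··> u1
  u1 = a.0 ⊢ ··a··> u2
  u2 = 0 ⊢ (no moves)
Q's transition system — 3 states:
  v0 = rec X. b.a.0 + (0\{b} + b.X) ⊢ ··b··> v0, ··b··> v1
  v1 = a.0 ⊢ ··a··> v2
  v2 = 0 ⊢ (no moves)
Run σ = ⟨a⟩ on P: start {u0}
  [1] a ⇒ {u0}
  ✓ P
Run σ = ⟨a⟩ on Q: start {v0}
  [1] a ⇒ no successor for Q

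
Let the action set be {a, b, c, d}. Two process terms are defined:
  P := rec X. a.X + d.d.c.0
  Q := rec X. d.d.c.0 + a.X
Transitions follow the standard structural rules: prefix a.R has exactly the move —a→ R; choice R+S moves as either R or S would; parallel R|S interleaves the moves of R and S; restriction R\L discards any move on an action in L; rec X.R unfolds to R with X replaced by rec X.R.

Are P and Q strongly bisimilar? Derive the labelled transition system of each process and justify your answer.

P ~ Q

Reachable graph of P (4 states):
  u0 = rec X. a.X + d.d.c.0 → ··a··> u0, ··d··> u1
  u1 = d.c.0 → ··d··> u2
  u2 = c.0 → ··c··> u3
  u3 = 0 → ∅
Reachable graph of Q (4 states):
  v0 = rec X. d.d.c.0 + a.X → ··a··> v0, ··d··> v1
  v1 = d.c.0 → ··d··> v2
  v2 = c.0 → ··c··> v3
  v3 = 0 → ∅
Coarsest stable partition (strong bisimilarity classes):
  B0 = {u0, v0}
  B1 = {u1, v1}
  B2 = {u2, v2}
  B3 = {u3, v3}
u0 ∈ B0, v0 ∈ B0 → same block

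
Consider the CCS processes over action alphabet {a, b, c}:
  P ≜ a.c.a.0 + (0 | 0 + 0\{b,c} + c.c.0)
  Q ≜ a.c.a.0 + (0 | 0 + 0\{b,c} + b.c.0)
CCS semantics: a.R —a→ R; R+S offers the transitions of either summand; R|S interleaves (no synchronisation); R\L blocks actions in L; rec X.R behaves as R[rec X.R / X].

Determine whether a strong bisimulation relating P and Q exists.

Reachable graph of P (5 states):
  m0 = a.c.a.0 + (0 | 0 + 0\{b,c} + c.c.0) ⊢ --a--▸ m1, --c--▸ m2
  m1 = c.a.0 ⊢ --c--▸ m3
  m2 = c.0 ⊢ --c--▸ m4
  m3 = a.0 ⊢ --a--▸ m4
  m4 = 0 ⊢ (no moves)
Reachable graph of Q (5 states):
  n0 = a.c.a.0 + (0 | 0 + 0\{b,c} + b.c.0) ⊢ --a--▸ n1, --b--▸ n2
  n1 = c.a.0 ⊢ --c--▸ n3
  n2 = c.0 ⊢ --c--▸ n4
  n3 = a.0 ⊢ --a--▸ n4
  n4 = 0 ⊢ (no moves)
Bisimilarity quotient blocks:
  B0 = {m0}
  B1 = {m1, n1}
  B2 = {m3, n3}
  B3 = {m4, n4}
  B4 = {m2, n2}
  B5 = {n0}
m0 ∈ B0, n0 ∈ B5 → different blocks

P ≁ Q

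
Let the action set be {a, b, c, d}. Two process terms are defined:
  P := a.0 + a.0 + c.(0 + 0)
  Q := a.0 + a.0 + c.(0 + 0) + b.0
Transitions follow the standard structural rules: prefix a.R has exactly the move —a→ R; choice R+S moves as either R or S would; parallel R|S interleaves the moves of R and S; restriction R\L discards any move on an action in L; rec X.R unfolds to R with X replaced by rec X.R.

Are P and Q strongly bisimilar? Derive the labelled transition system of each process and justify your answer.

not bisimilar

P's transition system — 3 states:
  m0 = a.0 + a.0 + c.(0 + 0) has moves —a→ m1, —c→ m2
  m1 = 0 has moves deadlocked
  m2 = 0 + 0 has moves deadlocked
Q's transition system — 3 states:
  n0 = a.0 + a.0 + c.(0 + 0) + b.0 has moves —a→ n1, —b→ n1, —c→ n2
  n1 = 0 has moves deadlocked
  n2 = 0 + 0 has moves deadlocked
Partition-refinement fixed point:
  B0 = {m0}
  B1 = {m1, m2, n1, n2}
  B2 = {n0}
m0 ∈ B0, n0 ∈ B2 → different blocks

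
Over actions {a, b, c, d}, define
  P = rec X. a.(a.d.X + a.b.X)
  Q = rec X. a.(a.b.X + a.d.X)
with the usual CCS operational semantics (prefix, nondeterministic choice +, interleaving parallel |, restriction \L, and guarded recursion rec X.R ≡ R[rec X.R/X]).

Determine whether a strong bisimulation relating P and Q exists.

YES

LTS(P): 4 reachable states
  u0 = rec X. a.(a.d.X + a.b.X) :: --a--▸ u1
  u1 = a.d.(rec X. a.(a.d.X + a.b.X)) + a.b.(rec X. a.(a.d.X + a.b.X)) :: --a--▸ u2, --a--▸ u3
  u2 = b.(rec X. a.(a.d.X + a.b.X)) :: --b--▸ u0
  u3 = d.(rec X. a.(a.d.X + a.b.X)) :: --d--▸ u0
LTS(Q): 4 reachable states
  v0 = rec X. a.(a.b.X + a.d.X) :: --a--▸ v1
  v1 = a.b.(rec X. a.(a.b.X + a.d.X)) + a.d.(rec X. a.(a.b.X + a.d.X)) :: --a--▸ v2, --a--▸ v3
  v2 = b.(rec X. a.(a.b.X + a.d.X)) :: --b--▸ v0
  v3 = d.(rec X. a.(a.b.X + a.d.X)) :: --d--▸ v0
Bisimilarity quotient blocks:
  B0 = {u0, v0}
  B1 = {u1, v1}
  B2 = {u3, v3}
  B3 = {u2, v2}
u0 ∈ B0, v0 ∈ B0 → same block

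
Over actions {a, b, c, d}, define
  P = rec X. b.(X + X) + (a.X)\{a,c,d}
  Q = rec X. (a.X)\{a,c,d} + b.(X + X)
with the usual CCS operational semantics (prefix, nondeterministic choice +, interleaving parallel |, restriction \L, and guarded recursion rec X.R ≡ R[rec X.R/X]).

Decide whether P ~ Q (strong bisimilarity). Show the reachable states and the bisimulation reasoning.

LTS(P): 2 reachable states
  u0 = rec X. b.(X + X) + (a.X)\{a,c,d} :: ··b··> u1
  u1 = (rec X. b.(X + X) + (a.X)\{a,c,d}) + (rec X. b.(X + X) + (a.X)\{a,c,d}) :: ··b··> u1
LTS(Q): 2 reachable states
  v0 = rec X. (a.X)\{a,c,d} + b.(X + X) :: ··b··> v1
  v1 = (rec X. (a.X)\{a,c,d} + b.(X + X)) + (rec X. (a.X)\{a,c,d} + b.(X + X)) :: ··b··> v1
Bisimilarity quotient blocks:
  B0 = {u0, u1, v0, v1}
u0 ∈ B0, v0 ∈ B0 → same block

YES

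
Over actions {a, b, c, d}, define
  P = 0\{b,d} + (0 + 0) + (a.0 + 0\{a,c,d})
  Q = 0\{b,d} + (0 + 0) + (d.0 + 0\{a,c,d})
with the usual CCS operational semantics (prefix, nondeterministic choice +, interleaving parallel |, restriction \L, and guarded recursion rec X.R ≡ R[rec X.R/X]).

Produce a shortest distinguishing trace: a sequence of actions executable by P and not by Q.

a

P's transition system — 2 states:
  p0 = 0\{b,d} + (0 + 0) + (a.0 + 0\{a,c,d}) ⊢ --a--▸ p1
  p1 = 0 ⊢ deadlocked
Q's transition system — 2 states:
  q0 = 0\{b,d} + (0 + 0) + (d.0 + 0\{a,c,d}) ⊢ --d--▸ q1
  q1 = 0 ⊢ deadlocked
Trace ⟨a⟩ through P, begin at {p0}:
  step 1 (a): {p1}
  P completes σ.
Trace ⟨a⟩ through Q, begin at {q0}:
  step 1 (a): no successor for Q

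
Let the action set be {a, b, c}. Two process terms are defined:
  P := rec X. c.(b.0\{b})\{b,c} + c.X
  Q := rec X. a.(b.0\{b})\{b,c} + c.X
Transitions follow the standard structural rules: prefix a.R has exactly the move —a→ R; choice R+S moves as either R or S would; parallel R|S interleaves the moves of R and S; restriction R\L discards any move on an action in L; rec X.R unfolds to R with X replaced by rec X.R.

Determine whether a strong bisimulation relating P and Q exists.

Reachable graph of P (2 states):
  s0 = rec X. c.(b.0\{b})\{b,c} + c.X | =c=> s0, =c=> s1
  s1 = (b.0\{b})\{b,c} | stopped
Reachable graph of Q (2 states):
  t0 = rec X. a.(b.0\{b})\{b,c} + c.X | =a=> t1, =c=> t0
  t1 = (b.0\{b})\{b,c} | stopped
Coarsest stable partition (strong bisimilarity classes):
  B0 = {s0}
  B1 = {s1, t1}
  B2 = {t0}
s0 ∈ B0, t0 ∈ B2 → different blocks

NO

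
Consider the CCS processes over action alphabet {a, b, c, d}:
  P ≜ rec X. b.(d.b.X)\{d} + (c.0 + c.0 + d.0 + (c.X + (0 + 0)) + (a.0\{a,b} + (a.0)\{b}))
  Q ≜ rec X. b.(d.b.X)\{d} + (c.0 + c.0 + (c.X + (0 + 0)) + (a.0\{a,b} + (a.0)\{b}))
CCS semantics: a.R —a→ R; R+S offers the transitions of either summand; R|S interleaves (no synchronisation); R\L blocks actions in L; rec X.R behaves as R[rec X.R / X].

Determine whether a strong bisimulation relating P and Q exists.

not bisimilar

P's transition system — 5 states:
  s0 = rec X. b.(d.b.X)\{d} + (c.0 + c.0 + d.0 + (c.X + (0 + 0)) + (a.0\{a,b} + (a.0)\{b})) → =a=> s1, =a=> s2, =b=> s3, =c=> s0, =c=> s4, =d=> s4
  s1 = 0\{a,b} → stopped
  s2 = 0\{b} → stopped
  s3 = (d.b.(rec X. b.(d.b.X)\{d} + (c.0 + c.0 + d.0 + (c.X + (0 + 0)) + (a.0\{a,b} + (a.0)\{b}))))\{d} → stopped
  s4 = 0 → stopped
Q's transition system — 5 states:
  t0 = rec X. b.(d.b.X)\{d} + (c.0 + c.0 + (c.X + (0 + 0)) + (a.0\{a,b} + (a.0)\{b})) → =a=> t1, =a=> t2, =b=> t3, =c=> t0, =c=> t4
  t1 = 0\{a,b} → stopped
  t2 = 0\{b} → stopped
  t3 = (d.b.(rec X. b.(d.b.X)\{d} + (c.0 + c.0 + (c.X + (0 + 0)) + (a.0\{a,b} + (a.0)\{b}))))\{d} → stopped
  t4 = 0 → stopped
Bisimilarity quotient blocks:
  B0 = {s0}
  B1 = {s1, s2, s3, s4, t1, t2, t3, t4}
  B2 = {t0}
s0 ∈ B0, t0 ∈ B2 → different blocks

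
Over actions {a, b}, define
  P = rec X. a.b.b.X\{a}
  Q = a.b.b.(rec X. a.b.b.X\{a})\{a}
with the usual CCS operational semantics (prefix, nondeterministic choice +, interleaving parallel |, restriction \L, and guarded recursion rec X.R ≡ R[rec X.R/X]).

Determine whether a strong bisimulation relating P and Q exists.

YES

Reachable graph of P (4 states):
  p0 = rec X. a.b.b.X\{a} ⊢ —a→ p1
  p1 = b.b.(rec X. a.b.b.X\{a})\{a} ⊢ —b→ p2
  p2 = b.(rec X. a.b.b.X\{a})\{a} ⊢ —b→ p3
  p3 = (rec X. a.b.b.X\{a})\{a} ⊢ ∅
Reachable graph of Q (4 states):
  q0 = a.b.b.(rec X. a.b.b.X\{a})\{a} ⊢ —a→ q1
  q1 = b.b.(rec X. a.b.b.X\{a})\{a} ⊢ —b→ q2
  q2 = b.(rec X. a.b.b.X\{a})\{a} ⊢ —b→ q3
  q3 = (rec X. a.b.b.X\{a})\{a} ⊢ ∅
Bisimilarity quotient blocks:
  B0 = {p0, q0}
  B1 = {p1, q1}
  B2 = {p2, q2}
  B3 = {p3, q3}
p0 ∈ B0, q0 ∈ B0 → same block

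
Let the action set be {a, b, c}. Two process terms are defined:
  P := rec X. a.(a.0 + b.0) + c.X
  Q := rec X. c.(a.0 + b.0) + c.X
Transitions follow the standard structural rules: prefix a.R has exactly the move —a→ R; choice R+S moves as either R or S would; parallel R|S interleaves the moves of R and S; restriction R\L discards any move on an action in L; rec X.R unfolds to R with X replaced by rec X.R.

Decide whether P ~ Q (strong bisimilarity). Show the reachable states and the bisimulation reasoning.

LTS(P): 3 reachable states
  p0 = rec X. a.(a.0 + b.0) + c.X has moves —a→ p1, —c→ p0
  p1 = a.0 + b.0 has moves —a→ p2, —b→ p2
  p2 = 0 has moves deadlocked
LTS(Q): 3 reachable states
  q0 = rec X. c.(a.0 + b.0) + c.X has moves —c→ q0, —c→ q1
  q1 = a.0 + b.0 has moves —a→ q2, —b→ q2
  q2 = 0 has moves deadlocked
Partition-refinement fixed point:
  B0 = {p0}
  B1 = {p1, q1}
  B2 = {p2, q2}
  B3 = {q0}
p0 ∈ B0, q0 ∈ B3 → different blocks

not bisimilar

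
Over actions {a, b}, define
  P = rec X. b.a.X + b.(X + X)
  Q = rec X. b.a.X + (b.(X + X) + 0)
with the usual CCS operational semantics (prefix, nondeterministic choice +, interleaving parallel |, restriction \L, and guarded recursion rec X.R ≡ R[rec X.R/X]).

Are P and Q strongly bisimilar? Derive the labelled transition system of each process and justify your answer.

bisimilar

LTS(P): 3 reachable states
  m0 = rec X. b.a.X + b.(X + X) ⊢ ··b··> m1, ··b··> m2
  m1 = (rec X. b.a.X + b.(X + X)) + (rec X. b.a.X + b.(X + X)) ⊢ ··b··> m1, ··b··> m2
  m2 = a.(rec X. b.a.X + b.(X + X)) ⊢ ··a··> m0
LTS(Q): 3 reachable states
  n0 = rec X. b.a.X + (b.(X + X) + 0) ⊢ ··b··> n1, ··b··> n2
  n1 = (rec X. b.a.X + (b.(X + X) + 0)) + (rec X. b.a.X + (b.(X + X) + 0)) ⊢ ··b··> n1, ··b··> n2
  n2 = a.(rec X. b.a.X + (b.(X + X) + 0)) ⊢ ··a··> n0
Coarsest stable partition (strong bisimilarity classes):
  B0 = {m0, m1, n0, n1}
  B1 = {m2, n2}
m0 ∈ B0, n0 ∈ B0 → same block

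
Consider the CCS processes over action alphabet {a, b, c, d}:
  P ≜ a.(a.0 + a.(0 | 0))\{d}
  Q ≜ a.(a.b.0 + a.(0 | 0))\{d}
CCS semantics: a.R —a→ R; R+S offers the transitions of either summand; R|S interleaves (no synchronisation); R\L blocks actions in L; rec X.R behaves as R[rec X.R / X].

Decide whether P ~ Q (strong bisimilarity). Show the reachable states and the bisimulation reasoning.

LTS(P): 4 reachable states
  s0 = a.(a.0 + a.(0 | 0))\{d} | --a--▸ s1
  s1 = (a.0 + a.(0 | 0))\{d} | --a--▸ s2, --a--▸ s3
  s2 = (0 | 0)\{d} | deadlocked
  s3 = 0\{d} | deadlocked
LTS(Q): 5 reachable states
  t0 = a.(a.b.0 + a.(0 | 0))\{d} | --a--▸ t1
  t1 = (a.b.0 + a.(0 | 0))\{d} | --a--▸ t2, --a--▸ t3
  t2 = (0 | 0)\{d} | deadlocked
  t3 = (b.0)\{d} | --b--▸ t4
  t4 = 0\{d} | deadlocked
Bisimilarity quotient blocks:
  B0 = {s0}
  B1 = {s1}
  B2 = {s2, s3, t2, t4}
  B3 = {t0}
  B4 = {t1}
  B5 = {t3}
s0 ∈ B0, t0 ∈ B3 → different blocks

NO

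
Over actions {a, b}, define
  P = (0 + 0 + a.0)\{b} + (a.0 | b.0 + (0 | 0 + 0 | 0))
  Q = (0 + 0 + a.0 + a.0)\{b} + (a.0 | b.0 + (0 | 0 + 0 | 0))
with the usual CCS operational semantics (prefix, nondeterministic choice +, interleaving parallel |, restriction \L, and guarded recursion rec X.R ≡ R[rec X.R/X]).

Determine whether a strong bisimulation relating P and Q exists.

Reachable graph of P (5 states):
  m0 = (0 + 0 + a.0)\{b} + (a.0 | b.0 + (0 | 0 + 0 | 0)) :: —a→ m1, —a→ m2, —b→ m3
  m1 = 0 | b.0 :: —b→ m4
  m2 = 0\{b} :: (no moves)
  m3 = a.0 | 0 :: —a→ m4
  m4 = 0 | 0 :: (no moves)
Reachable graph of Q (5 states):
  n0 = (0 + 0 + a.0 + a.0)\{b} + (a.0 | b.0 + (0 | 0 + 0 | 0)) :: —a→ n1, —a→ n2, —b→ n3
  n1 = 0 | b.0 :: —b→ n4
  n2 = 0\{b} :: (no moves)
  n3 = a.0 | 0 :: —a→ n4
  n4 = 0 | 0 :: (no moves)
Bisimilarity quotient blocks:
  B0 = {m0, n0}
  B1 = {m3, n3}
  B2 = {m2, m4, n2, n4}
  B3 = {m1, n1}
m0 ∈ B0, n0 ∈ B0 → same block

YES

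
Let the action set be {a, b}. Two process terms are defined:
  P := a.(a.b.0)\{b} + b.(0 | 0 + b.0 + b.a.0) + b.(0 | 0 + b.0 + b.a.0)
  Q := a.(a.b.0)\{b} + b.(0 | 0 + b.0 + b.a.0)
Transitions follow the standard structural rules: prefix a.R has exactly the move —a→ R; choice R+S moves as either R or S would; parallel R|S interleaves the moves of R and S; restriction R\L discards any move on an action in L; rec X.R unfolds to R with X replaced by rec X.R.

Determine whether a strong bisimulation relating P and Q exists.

bisimilar

P's transition system — 6 states:
  s0 = a.(a.b.0)\{b} + b.(0 | 0 + b.0 + b.a.0) + b.(0 | 0 + b.0 + b.a.0) | --a--▸ s1, --b--▸ s2
  s1 = (a.b.0)\{b} | --a--▸ s3
  s2 = 0 | 0 + b.0 + b.a.0 | --b--▸ s4, --b--▸ s5
  s3 = (b.0)\{b} | (no moves)
  s4 = 0 | (no moves)
  s5 = a.0 | --a--▸ s4
Q's transition system — 6 states:
  t0 = a.(a.b.0)\{b} + b.(0 | 0 + b.0 + b.a.0) | --a--▸ t1, --b--▸ t2
  t1 = (a.b.0)\{b} | --a--▸ t3
  t2 = 0 | 0 + b.0 + b.a.0 | --b--▸ t4, --b--▸ t5
  t3 = (b.0)\{b} | (no moves)
  t4 = 0 | (no moves)
  t5 = a.0 | --a--▸ t4
Coarsest stable partition (strong bisimilarity classes):
  B0 = {s0, t0}
  B1 = {s2, t2}
  B2 = {s1, s5, t1, t5}
  B3 = {s3, s4, t3, t4}
s0 ∈ B0, t0 ∈ B0 → same block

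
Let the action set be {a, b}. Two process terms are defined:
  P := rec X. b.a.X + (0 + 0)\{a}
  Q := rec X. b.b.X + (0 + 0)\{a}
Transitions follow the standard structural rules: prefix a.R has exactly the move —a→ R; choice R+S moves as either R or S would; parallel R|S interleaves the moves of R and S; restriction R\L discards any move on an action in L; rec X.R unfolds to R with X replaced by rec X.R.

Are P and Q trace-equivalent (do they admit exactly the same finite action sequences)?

NO — witness ⟨ba⟩

P's transition system — 2 states:
  s0 = rec X. b.a.X + (0 + 0)\{a} | —b→ s1
  s1 = a.(rec X. b.a.X + (0 + 0)\{a}) | —a→ s0
Q's transition system — 2 states:
  t0 = rec X. b.b.X + (0 + 0)\{a} | —b→ t1
  t1 = b.(rec X. b.b.X + (0 + 0)\{a}) | —b→ t0
Trace ⟨ba⟩ through P, begin at {s0}:
  after b @ step 1: {s1}
  after a @ step 2: {s0}
  ✓ P
Trace ⟨ba⟩ through Q, begin at {t0}:
  after b @ step 1: {t1}
  after a @ step 2: no successor for Q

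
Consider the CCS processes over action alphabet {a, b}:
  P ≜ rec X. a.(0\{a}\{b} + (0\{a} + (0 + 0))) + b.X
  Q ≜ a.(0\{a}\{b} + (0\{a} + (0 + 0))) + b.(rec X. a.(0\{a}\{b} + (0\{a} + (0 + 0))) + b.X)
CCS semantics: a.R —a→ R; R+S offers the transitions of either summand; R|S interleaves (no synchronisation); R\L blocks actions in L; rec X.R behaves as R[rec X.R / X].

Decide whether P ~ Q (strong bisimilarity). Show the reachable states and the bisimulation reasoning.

LTS(P): 2 reachable states
  p0 = rec X. a.(0\{a}\{b} + (0\{a} + (0 + 0))) + b.X has moves =a=> p1, =b=> p0
  p1 = 0\{a}\{b} + (0\{a} + (0 + 0)) has moves (no moves)
LTS(Q): 3 reachable states
  q0 = a.(0\{a}\{b} + (0\{a} + (0 + 0))) + b.(rec X. a.(0\{a}\{b} + (0\{a} + (0 + 0))) + b.X) has moves =a=> q1, =b=> q2
  q1 = 0\{a}\{b} + (0\{a} + (0 + 0)) has moves (no moves)
  q2 = rec X. a.(0\{a}\{b} + (0\{a} + (0 + 0))) + b.X has moves =a=> q1, =b=> q2
Bisimilarity quotient blocks:
  B0 = {p0, q0, q2}
  B1 = {p1, q1}
p0 ∈ B0, q0 ∈ B0 → same block

bisimilar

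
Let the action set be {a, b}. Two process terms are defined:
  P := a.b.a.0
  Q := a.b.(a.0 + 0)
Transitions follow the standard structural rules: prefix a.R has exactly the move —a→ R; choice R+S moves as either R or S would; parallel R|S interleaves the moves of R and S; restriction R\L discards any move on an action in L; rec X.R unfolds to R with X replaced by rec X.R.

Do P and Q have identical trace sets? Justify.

Reachable graph of P (4 states):
  s0 = a.b.a.0 → --a--▸ s1
  s1 = b.a.0 → --b--▸ s2
  s2 = a.0 → --a--▸ s3
  s3 = 0 → ∅
Reachable graph of Q (4 states):
  t0 = a.b.(a.0 + 0) → --a--▸ t1
  t1 = b.(a.0 + 0) → --b--▸ t2
  t2 = a.0 + 0 → --a--▸ t3
  t3 = 0 → ∅
Bisimilarity quotient blocks:
  B0 = {s0, t0}
  B1 = {s1, t1}
  B2 = {s2, t2}
  B3 = {s3, t3}
s0 ∈ B0, t0 ∈ B0 → same block
Bisimilar ⇒ trace-equivalent.

YES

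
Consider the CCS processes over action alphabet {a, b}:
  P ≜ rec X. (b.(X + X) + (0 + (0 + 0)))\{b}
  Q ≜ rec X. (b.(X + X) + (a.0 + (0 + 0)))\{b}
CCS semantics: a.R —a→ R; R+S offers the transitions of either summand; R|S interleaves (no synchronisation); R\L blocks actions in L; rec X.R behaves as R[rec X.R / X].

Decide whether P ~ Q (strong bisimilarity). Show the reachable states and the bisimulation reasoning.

not bisimilar

LTS(P): 1 reachable states
  u0 = rec X. (b.(X + X) + (0 + (0 + 0)))\{b} has moves ∅
LTS(Q): 2 reachable states
  v0 = rec X. (b.(X + X) + (a.0 + (0 + 0)))\{b} has moves --a--▸ v1
  v1 = 0\{b} has moves ∅
Partition-refinement fixed point:
  B0 = {u0, v1}
  B1 = {v0}
u0 ∈ B0, v0 ∈ B1 → different blocks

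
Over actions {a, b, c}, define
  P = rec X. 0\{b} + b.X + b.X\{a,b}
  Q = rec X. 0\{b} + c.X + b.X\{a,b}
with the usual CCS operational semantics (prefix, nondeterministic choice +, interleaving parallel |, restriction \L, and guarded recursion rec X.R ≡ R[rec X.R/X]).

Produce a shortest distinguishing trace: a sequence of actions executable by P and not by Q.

LTS(P): 2 reachable states
  u0 = rec X. 0\{b} + b.X + b.X\{a,b} → =b=> u0, =b=> u1
  u1 = (rec X. 0\{b} + b.X + b.X\{a,b})\{a,b} → ∅
LTS(Q): 2 reachable states
  v0 = rec X. 0\{b} + c.X + b.X\{a,b} → =b=> v1, =c=> v0
  v1 = (rec X. 0\{b} + c.X + b.X\{a,b})\{a,b} → =c=> v1
Executing bb from P (initial set {u0}):
  [1] b ⇒ {u0, u1}
  [2] b ⇒ {u0, u1}
  — P admits the full trace.
Executing bb from Q (initial set {v0}):
  [1] b ⇒ {v1}
  [2] b ⇒ ∅  — Q cannot continue

bb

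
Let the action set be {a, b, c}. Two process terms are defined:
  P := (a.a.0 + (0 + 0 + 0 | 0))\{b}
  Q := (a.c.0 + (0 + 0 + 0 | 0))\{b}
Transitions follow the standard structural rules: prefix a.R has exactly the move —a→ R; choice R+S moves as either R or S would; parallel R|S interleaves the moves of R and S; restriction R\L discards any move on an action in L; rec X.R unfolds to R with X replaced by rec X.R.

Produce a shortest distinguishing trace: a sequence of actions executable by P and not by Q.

P's transition system — 3 states:
  u0 = (a.a.0 + (0 + 0 + 0 | 0))\{b} → ··a··> u1
  u1 = (a.0)\{b} → ··a··> u2
  u2 = 0\{b} → (no moves)
Q's transition system — 3 states:
  v0 = (a.c.0 + (0 + 0 + 0 | 0))\{b} → ··a··> v1
  v1 = (c.0)\{b} → ··c··> v2
  v2 = 0\{b} → (no moves)
Run σ = ⟨aa⟩ on P: start {u0}
  [1] a ⇒ {u1}
  [2] a ⇒ {u2}
  — P admits the full trace.
Run σ = ⟨aa⟩ on Q: start {v0}
  [1] a ⇒ {v1}
  [2] a ⇒ no successor for Q

aa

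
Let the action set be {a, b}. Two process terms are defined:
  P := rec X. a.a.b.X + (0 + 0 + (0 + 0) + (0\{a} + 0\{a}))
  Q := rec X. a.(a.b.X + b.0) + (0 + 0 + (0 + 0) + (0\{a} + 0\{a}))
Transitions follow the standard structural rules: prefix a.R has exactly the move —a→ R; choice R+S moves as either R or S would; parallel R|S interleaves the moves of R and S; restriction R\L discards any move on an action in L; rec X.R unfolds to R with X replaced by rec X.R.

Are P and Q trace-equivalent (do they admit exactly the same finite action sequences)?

traces(P) ≠ traces(Q) — witness ⟨ab⟩

LTS(P): 3 reachable states
  m0 = rec X. a.a.b.X + (0 + 0 + (0 + 0) + (0\{a} + 0\{a})) → =a=> m1
  m1 = a.b.(rec X. a.a.b.X + (0 + 0 + (0 + 0) + (0\{a} + 0\{a}))) → =a=> m2
  m2 = b.(rec X. a.a.b.X + (0 + 0 + (0 + 0) + (0\{a} + 0\{a}))) → =b=> m0
LTS(Q): 4 reachable states
  n0 = rec X. a.(a.b.X + b.0) + (0 + 0 + (0 + 0) + (0\{a} + 0\{a})) → =a=> n1
  n1 = a.b.(rec X. a.(a.b.X + b.0) + (0 + 0 + (0 + 0) + (0\{a} + 0\{a}))) + b.0 → =a=> n2, =b=> n3
  n2 = b.(rec X. a.(a.b.X + b.0) + (0 + 0 + (0 + 0) + (0\{a} + 0\{a}))) → =b=> n0
  n3 = 0 → ·
Trace ⟨ab⟩ through Q, begin at {n0}:
  after a @ step 1: {n1}
  after b @ step 2: {n3}
  — Q admits the full trace.
Trace ⟨ab⟩ through P, begin at {m0}:
  after a @ step 1: {m1}
  after b @ step 2: ∅ (P stuck)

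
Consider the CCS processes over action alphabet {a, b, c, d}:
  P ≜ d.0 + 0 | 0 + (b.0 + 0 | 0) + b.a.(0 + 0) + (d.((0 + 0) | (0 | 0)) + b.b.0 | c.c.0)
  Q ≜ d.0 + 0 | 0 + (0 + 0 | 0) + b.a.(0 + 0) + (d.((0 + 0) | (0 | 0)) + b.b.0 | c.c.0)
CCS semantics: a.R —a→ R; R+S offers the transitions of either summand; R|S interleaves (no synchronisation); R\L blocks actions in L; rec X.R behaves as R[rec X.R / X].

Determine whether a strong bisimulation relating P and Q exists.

not bisimilar

P's transition system — 13 states:
  p0 = d.0 + 0 | 0 + (b.0 + 0 | 0) + b.a.(0 + 0) + (d.((0 + 0) | (0 | 0)) + b.b.0 | c.c.0) has moves ··b··> p1, ··b··> p2, ··b··> p3, ··c··> p4, ··d··> p1, ··d··> p5
  p1 = 0 has moves stopped
  p2 = a.(0 + 0) has moves ··a··> p6
  p3 = b.0 | c.c.0 has moves ··b··> p7, ··c··> p8
  p4 = b.b.0 | c.0 has moves ··b··> p8, ··c··> p9
  p5 = (0 + 0) | (0 | 0) has moves stopped
  p6 = 0 + 0 has moves stopped
  p7 = 0 | c.c.0 has moves ··c··> p10
  p8 = b.0 | c.0 has moves ··b··> p10, ··c··> p11
  p9 = b.b.0 | 0 has moves ··b··> p11
  p10 = 0 | c.0 has moves ··c··> p12
  p11 = b.0 | 0 has moves ··b··> p12
  p12 = 0 | 0 has moves stopped
Q's transition system — 13 states:
  q0 = d.0 + 0 | 0 + (0 + 0 | 0) + b.a.(0 + 0) + (d.((0 + 0) | (0 | 0)) + b.b.0 | c.c.0) has moves ··b··> q1, ··b··> q2, ··c··> q3, ··d··> q4, ··d··> q5
  q1 = a.(0 + 0) has moves ··a··> q6
  q2 = b.0 | c.c.0 has moves ··b··> q7, ··c··> q8
  q3 = b.b.0 | c.0 has moves ··b··> q8, ··c··> q9
  q4 = (0 + 0) | (0 | 0) has moves stopped
  q5 = 0 has moves stopped
  q6 = 0 + 0 has moves stopped
  q7 = 0 | c.c.0 has moves ··c··> q10
  q8 = b.0 | c.0 has moves ··b··> q10, ··c··> q11
  q9 = b.b.0 | 0 has moves ··b··> q11
  q10 = 0 | c.0 has moves ··c··> q12
  q11 = b.0 | 0 has moves ··b··> q12
  q12 = 0 | 0 has moves stopped
Coarsest stable partition (strong bisimilarity classes):
  B0 = {p0}
  B1 = {p3, q2}
  B2 = {p8, q8}
  B3 = {p10, q10}
  B4 = {p1, p12, p5, p6, q12, q4, q5, q6}
  B5 = {p11, q11}
  B6 = {p7, q7}
  B7 = {p4, q3}
  B8 = {p9, q9}
  B9 = {p2, q1}
  B10 = {q0}
p0 ∈ B0, q0 ∈ B10 → different blocks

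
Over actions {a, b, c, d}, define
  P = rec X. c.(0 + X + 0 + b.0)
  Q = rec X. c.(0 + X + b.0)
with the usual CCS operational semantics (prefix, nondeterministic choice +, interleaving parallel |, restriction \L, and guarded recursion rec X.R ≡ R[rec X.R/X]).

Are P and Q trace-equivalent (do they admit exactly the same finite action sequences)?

Reachable graph of P (3 states):
  m0 = rec X. c.(0 + X + 0 + b.0) → ··c··> m1
  m1 = 0 + (rec X. c.(0 + X + 0 + b.0)) + 0 + b.0 → ··b··> m2, ··c··> m1
  m2 = 0 → deadlocked
Reachable graph of Q (3 states):
  n0 = rec X. c.(0 + X + b.0) → ··c··> n1
  n1 = 0 + (rec X. c.(0 + X + b.0)) + b.0 → ··b··> n2, ··c··> n1
  n2 = 0 → deadlocked
Partition-refinement fixed point:
  B0 = {m0, n0}
  B1 = {m1, n1}
  B2 = {m2, n2}
m0 ∈ B0, n0 ∈ B0 → same block
Bisimilar ⇒ trace-equivalent.

trace-equivalent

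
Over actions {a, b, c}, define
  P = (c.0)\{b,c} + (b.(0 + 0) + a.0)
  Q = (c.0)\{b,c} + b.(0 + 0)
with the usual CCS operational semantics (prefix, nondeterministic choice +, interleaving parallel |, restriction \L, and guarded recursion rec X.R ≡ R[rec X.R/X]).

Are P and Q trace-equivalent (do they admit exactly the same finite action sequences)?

traces(P) ≠ traces(Q) — witness ⟨a⟩

LTS(P): 3 reachable states
  p0 = (c.0)\{b,c} + (b.(0 + 0) + a.0) → ··a··> p1, ··b··> p2
  p1 = 0 → (no moves)
  p2 = 0 + 0 → (no moves)
LTS(Q): 2 reachable states
  q0 = (c.0)\{b,c} + b.(0 + 0) → ··b··> q1
  q1 = 0 + 0 → (no moves)
Run σ = ⟨a⟩ on P: start {p0}
  [1] a ⇒ {p1}
  P completes σ.
Run σ = ⟨a⟩ on Q: start {q0}
  [1] a ⇒ no successor for Q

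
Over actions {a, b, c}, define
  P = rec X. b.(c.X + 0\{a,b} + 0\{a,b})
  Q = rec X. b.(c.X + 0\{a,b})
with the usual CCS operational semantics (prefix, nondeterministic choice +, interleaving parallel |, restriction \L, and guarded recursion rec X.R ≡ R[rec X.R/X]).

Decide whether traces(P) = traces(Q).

traces(P) = traces(Q)

LTS(P): 2 reachable states
  s0 = rec X. b.(c.X + 0\{a,b} + 0\{a,b}) → -b-> s1
  s1 = c.(rec X. b.(c.X + 0\{a,b} + 0\{a,b})) + 0\{a,b} + 0\{a,b} → -c-> s0
LTS(Q): 2 reachable states
  t0 = rec X. b.(c.X + 0\{a,b}) → -b-> t1
  t1 = c.(rec X. b.(c.X + 0\{a,b})) + 0\{a,b} → -c-> t0
Bisimilarity quotient blocks:
  B0 = {s0, t0}
  B1 = {s1, t1}
s0 ∈ B0, t0 ∈ B0 → same block
Bisimilar ⇒ trace-equivalent.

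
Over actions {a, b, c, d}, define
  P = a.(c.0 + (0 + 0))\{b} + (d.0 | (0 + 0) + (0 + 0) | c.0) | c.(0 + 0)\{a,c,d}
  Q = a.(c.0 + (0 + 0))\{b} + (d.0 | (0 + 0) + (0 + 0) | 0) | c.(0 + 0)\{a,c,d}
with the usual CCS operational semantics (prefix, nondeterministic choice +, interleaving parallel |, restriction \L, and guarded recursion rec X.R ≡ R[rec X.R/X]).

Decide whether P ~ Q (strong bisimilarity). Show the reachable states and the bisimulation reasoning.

P's transition system — 8 states:
  u0 = a.(c.0 + (0 + 0))\{b} + (d.0 | (0 + 0) + (0 + 0) | c.0) | c.(0 + 0)\{a,c,d} | =a=> u1, =c=> u2, =c=> u3, =d=> u4
  u1 = (c.0 + (0 + 0))\{b} | =c=> u5
  u2 = (0 + 0) | 0 | c.(0 + 0)\{a,c,d} | =c=> u6
  u3 = (d.0 | (0 + 0) + (0 + 0) | c.0) | (0 + 0)\{a,c,d} | =c=> u6, =d=> u7
  u4 = 0 | (0 + 0) | c.(0 + 0)\{a,c,d} | =c=> u7
  u5 = 0\{b} | stopped
  u6 = (0 + 0) | 0 | (0 + 0)\{a,c,d} | stopped
  u7 = 0 | (0 + 0) | (0 + 0)\{a,c,d} | stopped
Q's transition system — 6 states:
  v0 = a.(c.0 + (0 + 0))\{b} + (d.0 | (0 + 0) + (0 + 0) | 0) | c.(0 + 0)\{a,c,d} | =a=> v1, =c=> v2, =d=> v3
  v1 = (c.0 + (0 + 0))\{b} | =c=> v4
  v2 = (d.0 | (0 + 0) + (0 + 0) | 0) | (0 + 0)\{a,c,d} | =d=> v5
  v3 = 0 | (0 + 0) | c.(0 + 0)\{a,c,d} | =c=> v5
  v4 = 0\{b} | stopped
  v5 = 0 | (0 + 0) | (0 + 0)\{a,c,d} | stopped
Partition-refinement fixed point:
  B0 = {u0}
  B1 = {u3}
  B2 = {u5, u6, u7, v4, v5}
  B3 = {u1, u2, u4, v1, v3}
  B4 = {v0}
  B5 = {v2}
u0 ∈ B0, v0 ∈ B4 → different blocks

NO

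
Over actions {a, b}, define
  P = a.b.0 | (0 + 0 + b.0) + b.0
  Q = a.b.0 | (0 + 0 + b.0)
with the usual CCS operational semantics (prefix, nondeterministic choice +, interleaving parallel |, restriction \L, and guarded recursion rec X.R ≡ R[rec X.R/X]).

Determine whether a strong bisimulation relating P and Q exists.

P's transition system — 7 states:
  u0 = a.b.0 | (0 + 0 + b.0) + b.0 ⊢ --a--▸ u1, --b--▸ u2, --b--▸ u3
  u1 = b.0 | (0 + 0 + b.0) ⊢ --b--▸ u4, --b--▸ u5
  u2 = 0 ⊢ stopped
  u3 = a.b.0 | 0 ⊢ --a--▸ u5
  u4 = 0 | (0 + 0 + b.0) ⊢ --b--▸ u6
  u5 = b.0 | 0 ⊢ --b--▸ u6
  u6 = 0 | 0 ⊢ stopped
Q's transition system — 6 states:
  v0 = a.b.0 | (0 + 0 + b.0) ⊢ --a--▸ v1, --b--▸ v2
  v1 = b.0 | (0 + 0 + b.0) ⊢ --b--▸ v3, --b--▸ v4
  v2 = a.b.0 | 0 ⊢ --a--▸ v4
  v3 = 0 | (0 + 0 + b.0) ⊢ --b--▸ v5
  v4 = b.0 | 0 ⊢ --b--▸ v5
  v5 = 0 | 0 ⊢ stopped
Bisimilarity quotient blocks:
  B0 = {u0}
  B1 = {u2, u6, v5}
  B2 = {u1, v1}
  B3 = {u4, u5, v3, v4}
  B4 = {u3, v2}
  B5 = {v0}
u0 ∈ B0, v0 ∈ B5 → different blocks

P ≁ Q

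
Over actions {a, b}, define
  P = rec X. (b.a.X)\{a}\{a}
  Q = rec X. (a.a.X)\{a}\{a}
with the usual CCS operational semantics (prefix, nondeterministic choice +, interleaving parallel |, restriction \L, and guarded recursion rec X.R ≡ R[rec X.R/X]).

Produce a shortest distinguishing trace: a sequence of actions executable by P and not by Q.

b

Reachable graph of P (2 states):
  m0 = rec X. (b.a.X)\{a}\{a} → —b→ m1
  m1 = (a.(rec X. (b.a.X)\{a}\{a}))\{a}\{a} → deadlocked
Reachable graph of Q (1 states):
  n0 = rec X. (a.a.X)\{a}\{a} → deadlocked
Run σ = ⟨b⟩ on P: start {m0}
  [1] b ⇒ {m1}
  P completes σ.
Run σ = ⟨b⟩ on Q: start {n0}
  [1] b ⇒ ∅  — Q cannot continue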